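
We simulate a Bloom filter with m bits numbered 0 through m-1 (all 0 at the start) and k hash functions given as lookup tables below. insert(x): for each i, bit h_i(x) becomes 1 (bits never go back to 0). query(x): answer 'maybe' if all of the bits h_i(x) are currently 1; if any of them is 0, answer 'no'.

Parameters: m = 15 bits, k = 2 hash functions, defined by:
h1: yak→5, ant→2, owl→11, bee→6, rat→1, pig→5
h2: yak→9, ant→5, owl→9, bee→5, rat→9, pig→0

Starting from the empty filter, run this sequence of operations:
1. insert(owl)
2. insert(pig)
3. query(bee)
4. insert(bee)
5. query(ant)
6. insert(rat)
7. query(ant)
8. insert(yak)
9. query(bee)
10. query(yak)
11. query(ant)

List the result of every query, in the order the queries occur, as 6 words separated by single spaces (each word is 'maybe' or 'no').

Start: bits=000000000000000
Op 1: insert owl -> sets bits 9 11 -> bits=000000000101000
Op 2: insert pig -> sets bits 0 5 -> bits=100001000101000
Op 3: query bee -> checks bit5=1, bit6=0 (has a 0) -> no
Op 4: insert bee -> sets bits 5 6 -> bits=100001100101000
Op 5: query ant -> checks bit2=0, bit5=1 (has a 0) -> no
Op 6: insert rat -> sets bits 1 9 -> bits=110001100101000
Op 7: query ant -> checks bit2=0, bit5=1 (has a 0) -> no
Op 8: insert yak -> sets bits 5 9 -> bits=110001100101000
Op 9: query bee -> checks bit5=1, bit6=1 (all 1) -> maybe
Op 10: query yak -> checks bit5=1, bit9=1 (all 1) -> maybe
Op 11: query ant -> checks bit2=0, bit5=1 (has a 0) -> no
Query results in order: no no no maybe maybe no

Answer: no no no maybe maybe no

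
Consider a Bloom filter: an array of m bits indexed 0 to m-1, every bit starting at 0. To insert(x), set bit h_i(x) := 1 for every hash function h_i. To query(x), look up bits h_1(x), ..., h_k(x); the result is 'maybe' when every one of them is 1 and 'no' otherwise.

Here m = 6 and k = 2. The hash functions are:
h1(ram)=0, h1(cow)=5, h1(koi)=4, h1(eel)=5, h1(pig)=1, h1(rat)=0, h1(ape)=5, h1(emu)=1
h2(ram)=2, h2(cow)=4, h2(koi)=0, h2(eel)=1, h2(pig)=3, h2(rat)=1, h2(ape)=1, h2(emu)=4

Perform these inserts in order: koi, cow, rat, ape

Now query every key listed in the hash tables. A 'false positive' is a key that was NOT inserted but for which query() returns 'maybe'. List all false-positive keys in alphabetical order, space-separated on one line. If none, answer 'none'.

Answer: eel emu

Derivation:
Start: bits=000000
After insert 'koi': sets bits 0 4 -> bits=100010
After insert 'cow': sets bits 4 5 -> bits=100011
After insert 'rat': sets bits 0 1 -> bits=110011
After insert 'ape': sets bits 1 5 -> bits=110011
Not inserted: eel emu pig ram — query each against bits=110011:
query eel: checks bit1=1, bit5=1 (all 1) -> maybe => FALSE POSITIVE
query emu: checks bit1=1, bit4=1 (all 1) -> maybe => FALSE POSITIVE
query pig: checks bit1=1, bit3=0 (has a 0) -> no => not a false positive
query ram: checks bit0=1, bit2=0 (has a 0) -> no => not a false positive
False positives (alphabetical): eel emu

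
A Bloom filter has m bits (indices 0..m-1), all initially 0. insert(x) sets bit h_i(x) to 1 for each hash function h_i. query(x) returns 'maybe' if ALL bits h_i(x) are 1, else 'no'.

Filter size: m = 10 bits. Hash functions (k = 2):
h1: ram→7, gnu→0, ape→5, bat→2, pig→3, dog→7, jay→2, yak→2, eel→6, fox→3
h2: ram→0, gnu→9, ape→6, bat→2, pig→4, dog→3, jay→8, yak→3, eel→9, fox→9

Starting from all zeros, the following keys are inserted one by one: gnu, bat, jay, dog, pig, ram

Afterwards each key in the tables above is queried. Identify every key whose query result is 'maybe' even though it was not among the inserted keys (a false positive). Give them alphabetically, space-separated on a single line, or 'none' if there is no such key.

Start: bits=0000000000
After insert 'gnu': sets bits 0 9 -> bits=1000000001
After insert 'bat': sets bits 2 -> bits=1010000001
After insert 'jay': sets bits 2 8 -> bits=1010000011
After insert 'dog': sets bits 3 7 -> bits=1011000111
After insert 'pig': sets bits 3 4 -> bits=1011100111
After insert 'ram': sets bits 0 7 -> bits=1011100111
Not inserted: ape eel fox yak — query each against bits=1011100111:
query ape: checks bit5=0, bit6=0 (has a 0) -> no => not a false positive
query eel: checks bit6=0, bit9=1 (has a 0) -> no => not a false positive
query fox: checks bit3=1, bit9=1 (all 1) -> maybe => FALSE POSITIVE
query yak: checks bit2=1, bit3=1 (all 1) -> maybe => FALSE POSITIVE
False positives (alphabetical): fox yak

Answer: fox yak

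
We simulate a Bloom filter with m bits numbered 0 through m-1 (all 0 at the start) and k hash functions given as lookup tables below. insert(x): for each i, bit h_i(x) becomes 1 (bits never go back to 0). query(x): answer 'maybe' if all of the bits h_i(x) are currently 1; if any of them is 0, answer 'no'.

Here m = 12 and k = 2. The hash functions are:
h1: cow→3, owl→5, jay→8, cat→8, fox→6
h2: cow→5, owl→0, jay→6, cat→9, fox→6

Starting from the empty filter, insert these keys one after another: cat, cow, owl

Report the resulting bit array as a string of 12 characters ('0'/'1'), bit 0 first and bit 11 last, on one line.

Start: bits=000000000000
After insert 'cat': sets bits 8 9 -> bits=000000001100
After insert 'cow': sets bits 3 5 -> bits=000101001100
After insert 'owl': sets bits 0 5 -> bits=100101001100

Answer: 100101001100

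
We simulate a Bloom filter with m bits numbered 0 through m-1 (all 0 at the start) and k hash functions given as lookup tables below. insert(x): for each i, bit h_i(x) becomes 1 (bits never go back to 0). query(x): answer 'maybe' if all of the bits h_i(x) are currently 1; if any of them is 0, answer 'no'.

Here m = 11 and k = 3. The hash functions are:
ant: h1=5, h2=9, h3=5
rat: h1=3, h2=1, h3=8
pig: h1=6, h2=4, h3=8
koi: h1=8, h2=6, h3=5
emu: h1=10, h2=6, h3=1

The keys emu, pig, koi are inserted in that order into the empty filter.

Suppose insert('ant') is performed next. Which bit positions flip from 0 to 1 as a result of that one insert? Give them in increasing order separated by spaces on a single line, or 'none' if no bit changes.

Start: bits=00000000000
After insert 'emu': sets bits 1 6 10 -> bits=01000010001
After insert 'pig': sets bits 4 6 8 -> bits=01001010101
After insert 'koi': sets bits 5 6 8 -> bits=01001110101
insert 'ant' would touch bits 5 9; currently bit5=1, bit9=0
Bits that are 0 among those (would change 0->1): 9

Answer: 9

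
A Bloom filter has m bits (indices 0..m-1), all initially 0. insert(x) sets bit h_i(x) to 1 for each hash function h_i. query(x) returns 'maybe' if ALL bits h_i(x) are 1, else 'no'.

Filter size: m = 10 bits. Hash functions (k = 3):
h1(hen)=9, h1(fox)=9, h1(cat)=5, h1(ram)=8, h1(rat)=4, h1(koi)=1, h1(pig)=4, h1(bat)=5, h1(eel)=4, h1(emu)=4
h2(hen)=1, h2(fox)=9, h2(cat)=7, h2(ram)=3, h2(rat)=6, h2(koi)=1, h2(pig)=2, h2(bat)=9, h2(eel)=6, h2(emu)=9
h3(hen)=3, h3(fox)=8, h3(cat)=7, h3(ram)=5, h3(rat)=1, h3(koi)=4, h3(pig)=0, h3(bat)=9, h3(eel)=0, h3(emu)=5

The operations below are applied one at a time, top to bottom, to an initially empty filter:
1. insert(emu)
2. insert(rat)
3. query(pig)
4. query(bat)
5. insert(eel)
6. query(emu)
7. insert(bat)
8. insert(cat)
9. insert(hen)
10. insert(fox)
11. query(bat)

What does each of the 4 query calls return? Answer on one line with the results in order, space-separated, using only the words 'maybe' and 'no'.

Answer: no maybe maybe maybe

Derivation:
Start: bits=0000000000
Op 1: insert emu -> sets bits 4 5 9 -> bits=0000110001
Op 2: insert rat -> sets bits 1 4 6 -> bits=0100111001
Op 3: query pig -> checks bit0=0, bit2=0, bit4=1 (has a 0) -> no
Op 4: query bat -> checks bit5=1, bit9=1 (all 1) -> maybe
Op 5: insert eel -> sets bits 0 4 6 -> bits=1100111001
Op 6: query emu -> checks bit4=1, bit5=1, bit9=1 (all 1) -> maybe
Op 7: insert bat -> sets bits 5 9 -> bits=1100111001
Op 8: insert cat -> sets bits 5 7 -> bits=1100111101
Op 9: insert hen -> sets bits 1 3 9 -> bits=1101111101
Op 10: insert fox -> sets bits 8 9 -> bits=1101111111
Op 11: query bat -> checks bit5=1, bit9=1 (all 1) -> maybe
Query results in order: no maybe maybe maybe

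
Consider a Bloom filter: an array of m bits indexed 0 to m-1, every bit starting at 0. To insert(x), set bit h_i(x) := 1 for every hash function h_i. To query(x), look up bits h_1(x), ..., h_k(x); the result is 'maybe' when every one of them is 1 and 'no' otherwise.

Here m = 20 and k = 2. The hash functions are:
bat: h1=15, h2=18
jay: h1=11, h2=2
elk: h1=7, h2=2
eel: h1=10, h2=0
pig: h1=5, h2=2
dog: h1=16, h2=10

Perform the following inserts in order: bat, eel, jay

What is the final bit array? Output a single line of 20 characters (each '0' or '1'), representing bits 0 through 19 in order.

Answer: 10100000001100010010

Derivation:
Start: bits=00000000000000000000
After insert 'bat': sets bits 15 18 -> bits=00000000000000010010
After insert 'eel': sets bits 0 10 -> bits=10000000001000010010
After insert 'jay': sets bits 2 11 -> bits=10100000001100010010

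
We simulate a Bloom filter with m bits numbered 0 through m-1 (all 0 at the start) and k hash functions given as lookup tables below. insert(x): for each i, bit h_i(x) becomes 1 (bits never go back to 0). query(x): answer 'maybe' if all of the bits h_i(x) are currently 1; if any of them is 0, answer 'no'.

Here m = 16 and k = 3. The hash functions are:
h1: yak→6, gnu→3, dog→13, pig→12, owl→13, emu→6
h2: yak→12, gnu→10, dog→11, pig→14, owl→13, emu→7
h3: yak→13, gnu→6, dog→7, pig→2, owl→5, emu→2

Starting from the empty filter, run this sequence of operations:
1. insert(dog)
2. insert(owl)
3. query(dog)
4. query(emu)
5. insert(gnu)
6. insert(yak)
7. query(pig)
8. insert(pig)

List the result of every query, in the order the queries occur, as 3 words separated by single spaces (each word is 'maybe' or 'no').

Answer: maybe no no

Derivation:
Start: bits=0000000000000000
Op 1: insert dog -> sets bits 7 11 13 -> bits=0000000100010100
Op 2: insert owl -> sets bits 5 13 -> bits=0000010100010100
Op 3: query dog -> checks bit7=1, bit11=1, bit13=1 (all 1) -> maybe
Op 4: query emu -> checks bit2=0, bit6=0, bit7=1 (has a 0) -> no
Op 5: insert gnu -> sets bits 3 6 10 -> bits=0001011100110100
Op 6: insert yak -> sets bits 6 12 13 -> bits=0001011100111100
Op 7: query pig -> checks bit2=0, bit12=1, bit14=0 (has a 0) -> no
Op 8: insert pig -> sets bits 2 12 14 -> bits=0011011100111110
Query results in order: maybe no no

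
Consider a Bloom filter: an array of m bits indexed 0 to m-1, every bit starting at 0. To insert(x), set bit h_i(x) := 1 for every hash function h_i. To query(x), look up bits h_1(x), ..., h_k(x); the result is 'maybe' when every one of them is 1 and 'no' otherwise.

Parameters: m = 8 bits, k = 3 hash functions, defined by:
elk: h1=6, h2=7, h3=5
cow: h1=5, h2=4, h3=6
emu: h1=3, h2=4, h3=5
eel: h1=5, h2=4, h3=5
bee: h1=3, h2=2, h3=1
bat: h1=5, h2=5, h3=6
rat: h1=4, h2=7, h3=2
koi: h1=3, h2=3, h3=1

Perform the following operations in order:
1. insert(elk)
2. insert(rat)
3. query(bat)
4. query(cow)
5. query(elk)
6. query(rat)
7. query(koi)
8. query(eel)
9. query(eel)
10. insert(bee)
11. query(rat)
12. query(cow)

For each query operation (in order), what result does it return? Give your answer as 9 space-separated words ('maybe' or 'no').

Answer: maybe maybe maybe maybe no maybe maybe maybe maybe

Derivation:
Start: bits=00000000
Op 1: insert elk -> sets bits 5 6 7 -> bits=00000111
Op 2: insert rat -> sets bits 2 4 7 -> bits=00101111
Op 3: query bat -> checks bit5=1, bit6=1 (all 1) -> maybe
Op 4: query cow -> checks bit4=1, bit5=1, bit6=1 (all 1) -> maybe
Op 5: query elk -> checks bit5=1, bit6=1, bit7=1 (all 1) -> maybe
Op 6: query rat -> checks bit2=1, bit4=1, bit7=1 (all 1) -> maybe
Op 7: query koi -> checks bit1=0, bit3=0 (has a 0) -> no
Op 8: query eel -> checks bit4=1, bit5=1 (all 1) -> maybe
Op 9: query eel -> checks bit4=1, bit5=1 (all 1) -> maybe
Op 10: insert bee -> sets bits 1 2 3 -> bits=01111111
Op 11: query rat -> checks bit2=1, bit4=1, bit7=1 (all 1) -> maybe
Op 12: query cow -> checks bit4=1, bit5=1, bit6=1 (all 1) -> maybe
Query results in order: maybe maybe maybe maybe no maybe maybe maybe maybe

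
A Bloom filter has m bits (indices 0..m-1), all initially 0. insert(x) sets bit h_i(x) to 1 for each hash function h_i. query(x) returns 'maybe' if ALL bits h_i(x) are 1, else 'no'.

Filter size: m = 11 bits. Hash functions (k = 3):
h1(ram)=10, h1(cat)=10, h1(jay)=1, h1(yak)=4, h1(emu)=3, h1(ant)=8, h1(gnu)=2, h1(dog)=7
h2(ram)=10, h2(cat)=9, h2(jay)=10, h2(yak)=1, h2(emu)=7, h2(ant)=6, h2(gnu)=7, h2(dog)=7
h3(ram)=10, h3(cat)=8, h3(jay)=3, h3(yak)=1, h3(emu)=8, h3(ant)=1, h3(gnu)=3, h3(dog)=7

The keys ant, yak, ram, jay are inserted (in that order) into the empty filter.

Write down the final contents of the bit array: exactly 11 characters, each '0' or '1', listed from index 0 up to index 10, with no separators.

Start: bits=00000000000
After insert 'ant': sets bits 1 6 8 -> bits=01000010100
After insert 'yak': sets bits 1 4 -> bits=01001010100
After insert 'ram': sets bits 10 -> bits=01001010101
After insert 'jay': sets bits 1 3 10 -> bits=01011010101

Answer: 01011010101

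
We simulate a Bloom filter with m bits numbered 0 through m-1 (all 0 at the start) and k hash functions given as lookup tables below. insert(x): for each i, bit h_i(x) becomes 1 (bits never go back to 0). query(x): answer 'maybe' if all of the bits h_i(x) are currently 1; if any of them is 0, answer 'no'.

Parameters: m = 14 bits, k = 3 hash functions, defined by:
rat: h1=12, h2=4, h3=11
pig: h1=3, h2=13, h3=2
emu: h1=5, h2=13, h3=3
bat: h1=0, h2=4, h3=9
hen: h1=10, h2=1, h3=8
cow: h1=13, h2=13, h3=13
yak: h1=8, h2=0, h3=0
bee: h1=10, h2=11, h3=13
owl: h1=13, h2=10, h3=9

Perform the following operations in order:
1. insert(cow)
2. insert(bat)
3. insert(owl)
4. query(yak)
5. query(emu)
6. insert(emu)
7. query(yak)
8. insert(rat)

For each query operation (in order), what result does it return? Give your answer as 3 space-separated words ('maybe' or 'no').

Answer: no no no

Derivation:
Start: bits=00000000000000
Op 1: insert cow -> sets bits 13 -> bits=00000000000001
Op 2: insert bat -> sets bits 0 4 9 -> bits=10001000010001
Op 3: insert owl -> sets bits 9 10 13 -> bits=10001000011001
Op 4: query yak -> checks bit0=1, bit8=0 (has a 0) -> no
Op 5: query emu -> checks bit3=0, bit5=0, bit13=1 (has a 0) -> no
Op 6: insert emu -> sets bits 3 5 13 -> bits=10011100011001
Op 7: query yak -> checks bit0=1, bit8=0 (has a 0) -> no
Op 8: insert rat -> sets bits 4 11 12 -> bits=10011100011111
Query results in order: no no no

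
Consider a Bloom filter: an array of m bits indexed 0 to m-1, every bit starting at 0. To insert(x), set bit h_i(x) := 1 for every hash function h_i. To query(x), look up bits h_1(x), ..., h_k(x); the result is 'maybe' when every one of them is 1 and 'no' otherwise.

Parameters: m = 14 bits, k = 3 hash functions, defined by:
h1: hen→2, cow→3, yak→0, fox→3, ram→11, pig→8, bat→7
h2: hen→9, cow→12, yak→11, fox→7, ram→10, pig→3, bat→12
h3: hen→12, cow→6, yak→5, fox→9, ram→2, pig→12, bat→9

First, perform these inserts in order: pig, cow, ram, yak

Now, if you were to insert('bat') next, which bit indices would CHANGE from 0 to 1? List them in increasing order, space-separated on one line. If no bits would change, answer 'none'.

Answer: 7 9

Derivation:
Start: bits=00000000000000
After insert 'pig': sets bits 3 8 12 -> bits=00010000100010
After insert 'cow': sets bits 3 6 12 -> bits=00010010100010
After insert 'ram': sets bits 2 10 11 -> bits=00110010101110
After insert 'yak': sets bits 0 5 11 -> bits=10110110101110
insert 'bat' would touch bits 7 9 12; currently bit7=0, bit9=0, bit12=1
Bits that are 0 among those (would change 0->1): 7 9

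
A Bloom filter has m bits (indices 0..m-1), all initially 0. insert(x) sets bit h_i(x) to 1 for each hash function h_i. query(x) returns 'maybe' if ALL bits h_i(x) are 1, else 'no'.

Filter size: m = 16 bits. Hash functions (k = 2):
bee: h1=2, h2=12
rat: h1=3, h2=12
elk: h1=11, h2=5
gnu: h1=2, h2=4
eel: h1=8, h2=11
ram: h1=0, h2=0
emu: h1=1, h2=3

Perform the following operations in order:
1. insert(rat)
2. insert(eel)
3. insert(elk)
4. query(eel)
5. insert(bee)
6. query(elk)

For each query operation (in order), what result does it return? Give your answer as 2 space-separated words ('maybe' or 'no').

Answer: maybe maybe

Derivation:
Start: bits=0000000000000000
Op 1: insert rat -> sets bits 3 12 -> bits=0001000000001000
Op 2: insert eel -> sets bits 8 11 -> bits=0001000010011000
Op 3: insert elk -> sets bits 5 11 -> bits=0001010010011000
Op 4: query eel -> checks bit8=1, bit11=1 (all 1) -> maybe
Op 5: insert bee -> sets bits 2 12 -> bits=0011010010011000
Op 6: query elk -> checks bit5=1, bit11=1 (all 1) -> maybe
Query results in order: maybe maybe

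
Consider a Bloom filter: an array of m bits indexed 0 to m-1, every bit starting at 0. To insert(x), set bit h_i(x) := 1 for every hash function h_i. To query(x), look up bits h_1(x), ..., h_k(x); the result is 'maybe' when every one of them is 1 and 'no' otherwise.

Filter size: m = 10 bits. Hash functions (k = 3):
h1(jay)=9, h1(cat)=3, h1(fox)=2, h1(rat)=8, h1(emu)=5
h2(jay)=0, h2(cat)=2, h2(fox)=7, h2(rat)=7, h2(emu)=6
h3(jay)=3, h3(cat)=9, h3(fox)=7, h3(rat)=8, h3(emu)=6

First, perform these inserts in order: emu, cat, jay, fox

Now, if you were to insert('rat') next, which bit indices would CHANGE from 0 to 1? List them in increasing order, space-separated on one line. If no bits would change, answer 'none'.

Start: bits=0000000000
After insert 'emu': sets bits 5 6 -> bits=0000011000
After insert 'cat': sets bits 2 3 9 -> bits=0011011001
After insert 'jay': sets bits 0 3 9 -> bits=1011011001
After insert 'fox': sets bits 2 7 -> bits=1011011101
insert 'rat' would touch bits 7 8; currently bit7=1, bit8=0
Bits that are 0 among those (would change 0->1): 8

Answer: 8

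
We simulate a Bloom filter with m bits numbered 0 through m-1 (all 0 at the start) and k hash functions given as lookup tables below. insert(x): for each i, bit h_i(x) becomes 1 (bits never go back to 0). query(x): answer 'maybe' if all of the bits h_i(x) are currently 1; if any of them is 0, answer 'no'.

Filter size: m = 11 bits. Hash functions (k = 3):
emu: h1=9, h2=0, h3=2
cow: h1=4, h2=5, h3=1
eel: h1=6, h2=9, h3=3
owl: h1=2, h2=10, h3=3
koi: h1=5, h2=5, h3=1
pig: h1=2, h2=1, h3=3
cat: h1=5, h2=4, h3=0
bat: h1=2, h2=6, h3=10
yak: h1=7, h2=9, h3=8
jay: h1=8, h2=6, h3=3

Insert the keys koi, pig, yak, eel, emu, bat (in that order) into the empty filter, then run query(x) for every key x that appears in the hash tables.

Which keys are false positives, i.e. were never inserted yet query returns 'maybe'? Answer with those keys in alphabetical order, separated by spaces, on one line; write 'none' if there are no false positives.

Answer: jay owl

Derivation:
Start: bits=00000000000
After insert 'koi': sets bits 1 5 -> bits=01000100000
After insert 'pig': sets bits 1 2 3 -> bits=01110100000
After insert 'yak': sets bits 7 8 9 -> bits=01110101110
After insert 'eel': sets bits 3 6 9 -> bits=01110111110
After insert 'emu': sets bits 0 2 9 -> bits=11110111110
After insert 'bat': sets bits 2 6 10 -> bits=11110111111
Not inserted: cat cow jay owl — query each against bits=11110111111:
query cat: checks bit0=1, bit4=0, bit5=1 (has a 0) -> no => not a false positive
query cow: checks bit1=1, bit4=0, bit5=1 (has a 0) -> no => not a false positive
query jay: checks bit3=1, bit6=1, bit8=1 (all 1) -> maybe => FALSE POSITIVE
query owl: checks bit2=1, bit3=1, bit10=1 (all 1) -> maybe => FALSE POSITIVE
False positives (alphabetical): jay owl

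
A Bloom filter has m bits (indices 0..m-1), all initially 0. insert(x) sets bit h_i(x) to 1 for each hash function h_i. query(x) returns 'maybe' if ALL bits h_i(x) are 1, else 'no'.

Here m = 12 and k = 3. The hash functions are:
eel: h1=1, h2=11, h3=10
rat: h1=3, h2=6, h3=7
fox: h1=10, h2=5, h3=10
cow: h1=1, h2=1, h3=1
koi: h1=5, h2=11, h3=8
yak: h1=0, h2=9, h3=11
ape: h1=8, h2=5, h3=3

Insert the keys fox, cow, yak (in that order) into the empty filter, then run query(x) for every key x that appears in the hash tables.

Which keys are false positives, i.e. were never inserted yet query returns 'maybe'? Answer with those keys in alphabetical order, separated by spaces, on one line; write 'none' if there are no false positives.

Start: bits=000000000000
After insert 'fox': sets bits 5 10 -> bits=000001000010
After insert 'cow': sets bits 1 -> bits=010001000010
After insert 'yak': sets bits 0 9 11 -> bits=110001000111
Not inserted: ape eel koi rat — query each against bits=110001000111:
query ape: checks bit3=0, bit5=1, bit8=0 (has a 0) -> no => not a false positive
query eel: checks bit1=1, bit10=1, bit11=1 (all 1) -> maybe => FALSE POSITIVE
query koi: checks bit5=1, bit8=0, bit11=1 (has a 0) -> no => not a false positive
query rat: checks bit3=0, bit6=0, bit7=0 (has a 0) -> no => not a false positive
False positives (alphabetical): eel

Answer: eel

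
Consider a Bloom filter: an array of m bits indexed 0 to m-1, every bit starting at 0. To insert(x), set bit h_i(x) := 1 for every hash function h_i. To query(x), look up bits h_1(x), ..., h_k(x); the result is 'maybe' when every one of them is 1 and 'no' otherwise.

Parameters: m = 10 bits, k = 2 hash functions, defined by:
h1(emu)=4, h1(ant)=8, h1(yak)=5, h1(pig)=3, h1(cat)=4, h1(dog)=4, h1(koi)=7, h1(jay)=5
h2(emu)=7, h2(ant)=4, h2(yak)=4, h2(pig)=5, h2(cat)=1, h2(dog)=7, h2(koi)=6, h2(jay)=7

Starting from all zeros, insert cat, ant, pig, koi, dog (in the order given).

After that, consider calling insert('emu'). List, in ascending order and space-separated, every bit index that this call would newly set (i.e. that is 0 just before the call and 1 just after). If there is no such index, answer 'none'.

Start: bits=0000000000
After insert 'cat': sets bits 1 4 -> bits=0100100000
After insert 'ant': sets bits 4 8 -> bits=0100100010
After insert 'pig': sets bits 3 5 -> bits=0101110010
After insert 'koi': sets bits 6 7 -> bits=0101111110
After insert 'dog': sets bits 4 7 -> bits=0101111110
insert 'emu' would touch bits 4 7; currently bit4=1, bit7=1
Bits that are 0 among those (would change 0->1): none

Answer: none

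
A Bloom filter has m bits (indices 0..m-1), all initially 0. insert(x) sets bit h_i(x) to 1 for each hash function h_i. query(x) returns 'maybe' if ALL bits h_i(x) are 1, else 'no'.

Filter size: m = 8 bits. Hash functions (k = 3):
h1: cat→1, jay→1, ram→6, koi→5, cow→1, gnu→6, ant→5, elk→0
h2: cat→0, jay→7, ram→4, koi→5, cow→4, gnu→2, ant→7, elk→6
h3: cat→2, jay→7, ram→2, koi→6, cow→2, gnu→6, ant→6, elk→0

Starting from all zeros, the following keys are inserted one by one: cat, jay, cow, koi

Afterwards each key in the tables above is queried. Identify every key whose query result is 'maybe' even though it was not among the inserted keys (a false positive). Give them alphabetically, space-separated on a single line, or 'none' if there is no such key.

Answer: ant elk gnu ram

Derivation:
Start: bits=00000000
After insert 'cat': sets bits 0 1 2 -> bits=11100000
After insert 'jay': sets bits 1 7 -> bits=11100001
After insert 'cow': sets bits 1 2 4 -> bits=11101001
After insert 'koi': sets bits 5 6 -> bits=11101111
Not inserted: ant elk gnu ram — query each against bits=11101111:
query ant: checks bit5=1, bit6=1, bit7=1 (all 1) -> maybe => FALSE POSITIVE
query elk: checks bit0=1, bit6=1 (all 1) -> maybe => FALSE POSITIVE
query gnu: checks bit2=1, bit6=1 (all 1) -> maybe => FALSE POSITIVE
query ram: checks bit2=1, bit4=1, bit6=1 (all 1) -> maybe => FALSE POSITIVE
False positives (alphabetical): ant elk gnu ram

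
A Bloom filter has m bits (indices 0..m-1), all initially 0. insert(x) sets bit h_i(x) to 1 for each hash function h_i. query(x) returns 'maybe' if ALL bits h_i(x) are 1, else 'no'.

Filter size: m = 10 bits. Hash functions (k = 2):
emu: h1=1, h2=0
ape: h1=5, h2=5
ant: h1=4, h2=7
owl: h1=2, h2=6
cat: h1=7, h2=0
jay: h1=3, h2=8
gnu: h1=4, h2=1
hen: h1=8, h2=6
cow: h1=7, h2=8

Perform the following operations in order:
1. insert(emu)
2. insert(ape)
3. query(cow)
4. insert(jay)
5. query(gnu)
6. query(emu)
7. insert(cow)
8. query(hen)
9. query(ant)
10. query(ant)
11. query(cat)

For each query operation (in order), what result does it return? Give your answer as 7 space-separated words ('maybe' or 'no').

Start: bits=0000000000
Op 1: insert emu -> sets bits 0 1 -> bits=1100000000
Op 2: insert ape -> sets bits 5 -> bits=1100010000
Op 3: query cow -> checks bit7=0, bit8=0 (has a 0) -> no
Op 4: insert jay -> sets bits 3 8 -> bits=1101010010
Op 5: query gnu -> checks bit1=1, bit4=0 (has a 0) -> no
Op 6: query emu -> checks bit0=1, bit1=1 (all 1) -> maybe
Op 7: insert cow -> sets bits 7 8 -> bits=1101010110
Op 8: query hen -> checks bit6=0, bit8=1 (has a 0) -> no
Op 9: query ant -> checks bit4=0, bit7=1 (has a 0) -> no
Op 10: query ant -> checks bit4=0, bit7=1 (has a 0) -> no
Op 11: query cat -> checks bit0=1, bit7=1 (all 1) -> maybe
Query results in order: no no maybe no no no maybe

Answer: no no maybe no no no maybe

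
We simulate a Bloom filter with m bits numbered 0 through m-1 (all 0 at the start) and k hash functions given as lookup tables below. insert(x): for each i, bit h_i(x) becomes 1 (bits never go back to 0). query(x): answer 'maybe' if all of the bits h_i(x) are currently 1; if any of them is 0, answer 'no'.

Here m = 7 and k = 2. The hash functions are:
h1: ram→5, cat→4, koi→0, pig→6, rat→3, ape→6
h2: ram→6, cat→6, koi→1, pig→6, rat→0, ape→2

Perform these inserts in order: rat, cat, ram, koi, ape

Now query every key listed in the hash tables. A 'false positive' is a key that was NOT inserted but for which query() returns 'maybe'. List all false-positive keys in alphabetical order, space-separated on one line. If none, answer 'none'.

Start: bits=0000000
After insert 'rat': sets bits 0 3 -> bits=1001000
After insert 'cat': sets bits 4 6 -> bits=1001101
After insert 'ram': sets bits 5 6 -> bits=1001111
After insert 'koi': sets bits 0 1 -> bits=1101111
After insert 'ape': sets bits 2 6 -> bits=1111111
Not inserted: pig — query each against bits=1111111:
query pig: checks bit6=1 (all 1) -> maybe => FALSE POSITIVE
False positives (alphabetical): pig

Answer: pig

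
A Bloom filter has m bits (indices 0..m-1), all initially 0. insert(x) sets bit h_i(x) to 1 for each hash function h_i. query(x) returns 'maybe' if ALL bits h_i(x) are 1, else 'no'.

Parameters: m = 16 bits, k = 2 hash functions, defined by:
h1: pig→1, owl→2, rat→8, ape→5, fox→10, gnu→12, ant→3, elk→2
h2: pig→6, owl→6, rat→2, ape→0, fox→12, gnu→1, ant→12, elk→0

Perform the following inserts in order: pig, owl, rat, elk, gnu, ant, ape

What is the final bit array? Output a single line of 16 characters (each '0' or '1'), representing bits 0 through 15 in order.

Start: bits=0000000000000000
After insert 'pig': sets bits 1 6 -> bits=0100001000000000
After insert 'owl': sets bits 2 6 -> bits=0110001000000000
After insert 'rat': sets bits 2 8 -> bits=0110001010000000
After insert 'elk': sets bits 0 2 -> bits=1110001010000000
After insert 'gnu': sets bits 1 12 -> bits=1110001010001000
After insert 'ant': sets bits 3 12 -> bits=1111001010001000
After insert 'ape': sets bits 0 5 -> bits=1111011010001000

Answer: 1111011010001000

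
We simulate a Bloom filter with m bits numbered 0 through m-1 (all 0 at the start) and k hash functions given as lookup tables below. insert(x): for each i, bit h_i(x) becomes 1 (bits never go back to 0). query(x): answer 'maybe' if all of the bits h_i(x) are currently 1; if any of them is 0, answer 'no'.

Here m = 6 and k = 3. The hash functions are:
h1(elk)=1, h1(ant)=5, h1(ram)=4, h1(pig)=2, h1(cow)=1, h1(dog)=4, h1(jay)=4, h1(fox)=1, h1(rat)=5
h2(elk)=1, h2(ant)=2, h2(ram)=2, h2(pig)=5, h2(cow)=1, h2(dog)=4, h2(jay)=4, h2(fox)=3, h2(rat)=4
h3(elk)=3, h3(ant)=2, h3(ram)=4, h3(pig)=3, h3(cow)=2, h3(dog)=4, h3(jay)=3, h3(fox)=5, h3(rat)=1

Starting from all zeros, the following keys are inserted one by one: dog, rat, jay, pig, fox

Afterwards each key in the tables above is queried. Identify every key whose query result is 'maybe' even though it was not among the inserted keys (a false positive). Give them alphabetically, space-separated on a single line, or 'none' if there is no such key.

Start: bits=000000
After insert 'dog': sets bits 4 -> bits=000010
After insert 'rat': sets bits 1 4 5 -> bits=010011
After insert 'jay': sets bits 3 4 -> bits=010111
After insert 'pig': sets bits 2 3 5 -> bits=011111
After insert 'fox': sets bits 1 3 5 -> bits=011111
Not inserted: ant cow elk ram — query each against bits=011111:
query ant: checks bit2=1, bit5=1 (all 1) -> maybe => FALSE POSITIVE
query cow: checks bit1=1, bit2=1 (all 1) -> maybe => FALSE POSITIVE
query elk: checks bit1=1, bit3=1 (all 1) -> maybe => FALSE POSITIVE
query ram: checks bit2=1, bit4=1 (all 1) -> maybe => FALSE POSITIVE
False positives (alphabetical): ant cow elk ram

Answer: ant cow elk ram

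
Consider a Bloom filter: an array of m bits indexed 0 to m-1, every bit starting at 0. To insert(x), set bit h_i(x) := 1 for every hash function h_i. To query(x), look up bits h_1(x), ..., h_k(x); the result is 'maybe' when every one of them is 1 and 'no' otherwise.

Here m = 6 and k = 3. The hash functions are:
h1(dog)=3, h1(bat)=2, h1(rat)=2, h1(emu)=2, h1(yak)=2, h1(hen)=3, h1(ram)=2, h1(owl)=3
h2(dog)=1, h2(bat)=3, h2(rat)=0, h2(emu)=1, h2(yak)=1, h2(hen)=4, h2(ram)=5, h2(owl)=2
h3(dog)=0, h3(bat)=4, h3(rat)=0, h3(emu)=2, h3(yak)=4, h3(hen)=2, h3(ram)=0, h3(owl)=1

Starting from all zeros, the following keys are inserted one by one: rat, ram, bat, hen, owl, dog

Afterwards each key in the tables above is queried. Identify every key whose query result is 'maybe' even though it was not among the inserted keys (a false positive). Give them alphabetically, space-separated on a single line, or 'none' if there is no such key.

Start: bits=000000
After insert 'rat': sets bits 0 2 -> bits=101000
After insert 'ram': sets bits 0 2 5 -> bits=101001
After insert 'bat': sets bits 2 3 4 -> bits=101111
After insert 'hen': sets bits 2 3 4 -> bits=101111
After insert 'owl': sets bits 1 2 3 -> bits=111111
After insert 'dog': sets bits 0 1 3 -> bits=111111
Not inserted: emu yak — query each against bits=111111:
query emu: checks bit1=1, bit2=1 (all 1) -> maybe => FALSE POSITIVE
query yak: checks bit1=1, bit2=1, bit4=1 (all 1) -> maybe => FALSE POSITIVE
False positives (alphabetical): emu yak

Answer: emu yak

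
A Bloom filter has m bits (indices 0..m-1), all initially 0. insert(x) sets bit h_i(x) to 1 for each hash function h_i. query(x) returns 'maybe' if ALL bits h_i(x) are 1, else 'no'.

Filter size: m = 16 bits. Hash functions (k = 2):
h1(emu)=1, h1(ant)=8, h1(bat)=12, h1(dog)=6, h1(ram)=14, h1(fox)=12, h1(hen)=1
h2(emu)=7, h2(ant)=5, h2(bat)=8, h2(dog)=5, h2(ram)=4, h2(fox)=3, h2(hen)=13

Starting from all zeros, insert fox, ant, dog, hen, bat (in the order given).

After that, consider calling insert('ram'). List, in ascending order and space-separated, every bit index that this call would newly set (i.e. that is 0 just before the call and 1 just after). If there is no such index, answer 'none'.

Answer: 4 14

Derivation:
Start: bits=0000000000000000
After insert 'fox': sets bits 3 12 -> bits=0001000000001000
After insert 'ant': sets bits 5 8 -> bits=0001010010001000
After insert 'dog': sets bits 5 6 -> bits=0001011010001000
After insert 'hen': sets bits 1 13 -> bits=0101011010001100
After insert 'bat': sets bits 8 12 -> bits=0101011010001100
insert 'ram' would touch bits 4 14; currently bit4=0, bit14=0
Bits that are 0 among those (would change 0->1): 4 14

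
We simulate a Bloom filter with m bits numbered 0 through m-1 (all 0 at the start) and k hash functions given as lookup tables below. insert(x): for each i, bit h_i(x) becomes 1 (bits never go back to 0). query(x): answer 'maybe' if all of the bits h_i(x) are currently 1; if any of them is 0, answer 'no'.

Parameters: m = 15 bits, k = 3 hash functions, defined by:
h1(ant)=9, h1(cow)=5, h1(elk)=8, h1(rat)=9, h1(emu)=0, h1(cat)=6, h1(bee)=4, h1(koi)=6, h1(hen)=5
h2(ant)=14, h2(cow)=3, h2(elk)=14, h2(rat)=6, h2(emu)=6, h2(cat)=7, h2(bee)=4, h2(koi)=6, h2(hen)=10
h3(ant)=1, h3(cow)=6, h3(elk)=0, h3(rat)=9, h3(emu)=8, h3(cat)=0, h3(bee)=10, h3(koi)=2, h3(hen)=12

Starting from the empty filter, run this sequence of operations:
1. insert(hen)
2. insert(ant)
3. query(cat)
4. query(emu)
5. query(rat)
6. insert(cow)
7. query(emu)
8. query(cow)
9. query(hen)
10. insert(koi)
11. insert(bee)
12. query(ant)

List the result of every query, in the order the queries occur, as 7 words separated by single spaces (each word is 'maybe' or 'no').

Start: bits=000000000000000
Op 1: insert hen -> sets bits 5 10 12 -> bits=000001000010100
Op 2: insert ant -> sets bits 1 9 14 -> bits=010001000110101
Op 3: query cat -> checks bit0=0, bit6=0, bit7=0 (has a 0) -> no
Op 4: query emu -> checks bit0=0, bit6=0, bit8=0 (has a 0) -> no
Op 5: query rat -> checks bit6=0, bit9=1 (has a 0) -> no
Op 6: insert cow -> sets bits 3 5 6 -> bits=010101100110101
Op 7: query emu -> checks bit0=0, bit6=1, bit8=0 (has a 0) -> no
Op 8: query cow -> checks bit3=1, bit5=1, bit6=1 (all 1) -> maybe
Op 9: query hen -> checks bit5=1, bit10=1, bit12=1 (all 1) -> maybe
Op 10: insert koi -> sets bits 2 6 -> bits=011101100110101
Op 11: insert bee -> sets bits 4 10 -> bits=011111100110101
Op 12: query ant -> checks bit1=1, bit9=1, bit14=1 (all 1) -> maybe
Query results in order: no no no no maybe maybe maybe

Answer: no no no no maybe maybe maybe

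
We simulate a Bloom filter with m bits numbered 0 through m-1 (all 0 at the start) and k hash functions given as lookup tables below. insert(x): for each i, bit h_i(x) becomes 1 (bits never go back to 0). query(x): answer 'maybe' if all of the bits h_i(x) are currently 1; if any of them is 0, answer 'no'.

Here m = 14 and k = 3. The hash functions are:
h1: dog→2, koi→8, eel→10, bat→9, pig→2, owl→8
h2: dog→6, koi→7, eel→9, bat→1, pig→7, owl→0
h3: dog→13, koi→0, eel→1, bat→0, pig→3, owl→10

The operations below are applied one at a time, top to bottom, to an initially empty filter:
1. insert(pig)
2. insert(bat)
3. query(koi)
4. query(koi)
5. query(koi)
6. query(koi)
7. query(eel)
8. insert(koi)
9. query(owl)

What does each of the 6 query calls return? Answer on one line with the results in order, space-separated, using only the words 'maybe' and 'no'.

Start: bits=00000000000000
Op 1: insert pig -> sets bits 2 3 7 -> bits=00110001000000
Op 2: insert bat -> sets bits 0 1 9 -> bits=11110001010000
Op 3: query koi -> checks bit0=1, bit7=1, bit8=0 (has a 0) -> no
Op 4: query koi -> checks bit0=1, bit7=1, bit8=0 (has a 0) -> no
Op 5: query koi -> checks bit0=1, bit7=1, bit8=0 (has a 0) -> no
Op 6: query koi -> checks bit0=1, bit7=1, bit8=0 (has a 0) -> no
Op 7: query eel -> checks bit1=1, bit9=1, bit10=0 (has a 0) -> no
Op 8: insert koi -> sets bits 0 7 8 -> bits=11110001110000
Op 9: query owl -> checks bit0=1, bit8=1, bit10=0 (has a 0) -> no
Query results in order: no no no no no no

Answer: no no no no no no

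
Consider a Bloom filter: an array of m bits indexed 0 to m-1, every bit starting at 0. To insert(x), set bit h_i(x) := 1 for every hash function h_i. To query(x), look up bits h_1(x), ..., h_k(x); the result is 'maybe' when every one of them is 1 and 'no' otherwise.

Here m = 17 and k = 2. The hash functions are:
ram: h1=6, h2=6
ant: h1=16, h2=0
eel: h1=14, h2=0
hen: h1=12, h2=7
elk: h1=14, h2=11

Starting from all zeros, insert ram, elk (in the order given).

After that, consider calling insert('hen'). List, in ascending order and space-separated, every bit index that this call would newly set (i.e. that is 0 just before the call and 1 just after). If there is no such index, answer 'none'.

Answer: 7 12

Derivation:
Start: bits=00000000000000000
After insert 'ram': sets bits 6 -> bits=00000010000000000
After insert 'elk': sets bits 11 14 -> bits=00000010000100100
insert 'hen' would touch bits 7 12; currently bit7=0, bit12=0
Bits that are 0 among those (would change 0->1): 7 12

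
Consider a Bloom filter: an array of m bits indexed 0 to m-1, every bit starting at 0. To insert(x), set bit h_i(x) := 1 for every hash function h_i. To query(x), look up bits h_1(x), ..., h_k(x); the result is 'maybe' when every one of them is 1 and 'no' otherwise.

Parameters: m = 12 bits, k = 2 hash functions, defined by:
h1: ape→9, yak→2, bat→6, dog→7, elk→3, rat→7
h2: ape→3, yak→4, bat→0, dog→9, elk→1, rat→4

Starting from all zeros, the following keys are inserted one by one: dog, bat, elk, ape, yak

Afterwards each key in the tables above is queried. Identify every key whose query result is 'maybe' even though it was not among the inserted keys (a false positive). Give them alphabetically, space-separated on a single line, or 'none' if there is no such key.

Start: bits=000000000000
After insert 'dog': sets bits 7 9 -> bits=000000010100
After insert 'bat': sets bits 0 6 -> bits=100000110100
After insert 'elk': sets bits 1 3 -> bits=110100110100
After insert 'ape': sets bits 3 9 -> bits=110100110100
After insert 'yak': sets bits 2 4 -> bits=111110110100
Not inserted: rat — query each against bits=111110110100:
query rat: checks bit4=1, bit7=1 (all 1) -> maybe => FALSE POSITIVE
False positives (alphabetical): rat

Answer: rat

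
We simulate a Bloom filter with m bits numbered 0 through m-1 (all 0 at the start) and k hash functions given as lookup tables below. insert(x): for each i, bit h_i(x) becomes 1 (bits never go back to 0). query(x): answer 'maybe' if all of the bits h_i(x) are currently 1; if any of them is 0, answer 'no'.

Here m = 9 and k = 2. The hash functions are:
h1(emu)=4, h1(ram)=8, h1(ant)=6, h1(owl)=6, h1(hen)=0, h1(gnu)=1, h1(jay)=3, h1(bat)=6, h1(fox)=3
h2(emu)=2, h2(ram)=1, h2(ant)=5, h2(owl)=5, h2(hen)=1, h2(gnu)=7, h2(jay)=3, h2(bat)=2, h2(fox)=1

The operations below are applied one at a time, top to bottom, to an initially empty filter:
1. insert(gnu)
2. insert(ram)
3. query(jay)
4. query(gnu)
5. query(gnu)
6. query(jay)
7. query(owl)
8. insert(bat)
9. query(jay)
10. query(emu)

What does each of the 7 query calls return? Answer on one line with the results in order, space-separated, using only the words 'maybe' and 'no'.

Start: bits=000000000
Op 1: insert gnu -> sets bits 1 7 -> bits=010000010
Op 2: insert ram -> sets bits 1 8 -> bits=010000011
Op 3: query jay -> checks bit3=0 (has a 0) -> no
Op 4: query gnu -> checks bit1=1, bit7=1 (all 1) -> maybe
Op 5: query gnu -> checks bit1=1, bit7=1 (all 1) -> maybe
Op 6: query jay -> checks bit3=0 (has a 0) -> no
Op 7: query owl -> checks bit5=0, bit6=0 (has a 0) -> no
Op 8: insert bat -> sets bits 2 6 -> bits=011000111
Op 9: query jay -> checks bit3=0 (has a 0) -> no
Op 10: query emu -> checks bit2=1, bit4=0 (has a 0) -> no
Query results in order: no maybe maybe no no no no

Answer: no maybe maybe no no no no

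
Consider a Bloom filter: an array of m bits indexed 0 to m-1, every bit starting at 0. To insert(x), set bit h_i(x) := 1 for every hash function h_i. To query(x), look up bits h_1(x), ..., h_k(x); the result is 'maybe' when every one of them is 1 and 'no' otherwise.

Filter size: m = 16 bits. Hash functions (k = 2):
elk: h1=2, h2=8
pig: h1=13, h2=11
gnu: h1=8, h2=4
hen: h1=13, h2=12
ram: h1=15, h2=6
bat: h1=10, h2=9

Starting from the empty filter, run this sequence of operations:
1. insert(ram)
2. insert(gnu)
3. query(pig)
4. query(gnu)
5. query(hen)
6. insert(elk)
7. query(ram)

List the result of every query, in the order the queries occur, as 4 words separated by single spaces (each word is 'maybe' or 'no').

Answer: no maybe no maybe

Derivation:
Start: bits=0000000000000000
Op 1: insert ram -> sets bits 6 15 -> bits=0000001000000001
Op 2: insert gnu -> sets bits 4 8 -> bits=0000101010000001
Op 3: query pig -> checks bit11=0, bit13=0 (has a 0) -> no
Op 4: query gnu -> checks bit4=1, bit8=1 (all 1) -> maybe
Op 5: query hen -> checks bit12=0, bit13=0 (has a 0) -> no
Op 6: insert elk -> sets bits 2 8 -> bits=0010101010000001
Op 7: query ram -> checks bit6=1, bit15=1 (all 1) -> maybe
Query results in order: no maybe no maybe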